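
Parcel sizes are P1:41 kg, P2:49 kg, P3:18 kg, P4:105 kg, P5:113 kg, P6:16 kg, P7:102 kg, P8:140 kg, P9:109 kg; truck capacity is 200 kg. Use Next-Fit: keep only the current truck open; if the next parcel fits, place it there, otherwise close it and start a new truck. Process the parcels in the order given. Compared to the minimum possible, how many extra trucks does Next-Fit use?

1

Next-Fit: [41,49,18] [105] [113,16] [102] [140] [109] → 6 trucks.
5 parcels exceed 100 kg (half the capacity), and no two of those can share a truck, so at least 5 trucks are needed.
An optimal packing achieves that bound: [140,49] [113,41,18,16] [109] [105] [102] → 5 trucks.
Excess: 6 − 5 = 1.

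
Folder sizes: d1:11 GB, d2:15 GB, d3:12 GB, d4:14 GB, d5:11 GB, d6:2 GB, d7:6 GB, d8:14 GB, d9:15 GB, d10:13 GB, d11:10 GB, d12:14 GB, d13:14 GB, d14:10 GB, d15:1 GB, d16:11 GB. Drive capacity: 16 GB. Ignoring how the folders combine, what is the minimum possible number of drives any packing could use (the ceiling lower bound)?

11

Total size = 11 + 15 + 12 + 14 + 11 + 2 + 6 + 14 + 15 + 13 + 10 + 14 + 14 + 10 + 1 + 11 = 173 GB.
⌈173 / 16⌉ = 11.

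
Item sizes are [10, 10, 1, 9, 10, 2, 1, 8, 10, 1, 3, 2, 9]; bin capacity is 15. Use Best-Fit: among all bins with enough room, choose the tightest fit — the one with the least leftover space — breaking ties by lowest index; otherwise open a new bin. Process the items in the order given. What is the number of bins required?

bin 1: place 10, 5 left
bin 2: place 10, 5 left
bin 1: place 1, 4 left
bin 3: place 9, 6 left
bin 4: place 10, 5 left
bin 1: place 2, 2 left
bin 1: place 1, 1 left
bin 5: place 8, 7 left
bin 6: place 10, 5 left
bin 1: place 1, 0 left
bin 2: place 3, 2 left
bin 2: place 2, 0 left
bin 7: place 9, 6 left
Final bins: [10,1,2,1,1] [10,3,2] [9] [10] [8] [10] [9].

7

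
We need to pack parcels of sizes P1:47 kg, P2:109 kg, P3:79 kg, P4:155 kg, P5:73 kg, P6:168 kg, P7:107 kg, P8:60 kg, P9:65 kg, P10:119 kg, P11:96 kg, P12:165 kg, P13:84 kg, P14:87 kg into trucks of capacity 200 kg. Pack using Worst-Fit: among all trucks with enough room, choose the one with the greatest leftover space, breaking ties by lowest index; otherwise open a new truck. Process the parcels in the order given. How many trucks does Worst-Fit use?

Put P1 (47 kg) in truck 1; 153 kg remain.
Put P2 (109 kg) in truck 1; 44 kg remain.
Put P3 (79 kg) in truck 2; 121 kg remain.
Put P4 (155 kg) in truck 3; 45 kg remain.
Put P5 (73 kg) in truck 2; 48 kg remain.
Put P6 (168 kg) in truck 4; 32 kg remain.
Put P7 (107 kg) in truck 5; 93 kg remain.
Put P8 (60 kg) in truck 5; 33 kg remain.
Put P9 (65 kg) in truck 6; 135 kg remain.
Put P10 (119 kg) in truck 6; 16 kg remain.
Put P11 (96 kg) in truck 7; 104 kg remain.
Put P12 (165 kg) in truck 8; 35 kg remain.
Put P13 (84 kg) in truck 7; 20 kg remain.
Put P14 (87 kg) in truck 9; 113 kg remain.
Final trucks: [47,109] [79,73] [155] [168] [107,60] [65,119] [96,84] [165] [87].

9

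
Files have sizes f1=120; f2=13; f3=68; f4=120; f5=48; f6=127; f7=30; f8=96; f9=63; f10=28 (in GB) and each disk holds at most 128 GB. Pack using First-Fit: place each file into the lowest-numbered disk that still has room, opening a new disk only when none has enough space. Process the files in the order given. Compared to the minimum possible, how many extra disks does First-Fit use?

0

First-Fit: [120] [13,68,30] [120] [48,63] [127] [96,28] → 6 disks.
Total size 713 GB; any packing needs at least ⌈713/128⌉ = 6 disks.
So 6 is already optimal.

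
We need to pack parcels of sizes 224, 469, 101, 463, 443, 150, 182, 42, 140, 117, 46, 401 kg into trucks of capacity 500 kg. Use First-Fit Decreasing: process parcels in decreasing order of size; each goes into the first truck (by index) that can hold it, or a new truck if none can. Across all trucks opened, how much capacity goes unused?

Sorted descending: 469, 463, 443, 401, 224, 182, 150, 140, 117, 101, 46, 42.
Put 469 kg in truck 1; 31 kg remain.
Put 463 kg in truck 2; 37 kg remain.
Put 443 kg in truck 3; 57 kg remain.
Put 401 kg in truck 4; 99 kg remain.
Put 224 kg in truck 5; 276 kg remain.
Put 182 kg in truck 5; 94 kg remain.
Put 150 kg in truck 6; 350 kg remain.
Put 140 kg in truck 6; 210 kg remain.
Put 117 kg in truck 6; 93 kg remain.
Put 101 kg in truck 7; 399 kg remain.
Put 46 kg in truck 3; 11 kg remain.
Put 42 kg in truck 4; 57 kg remain.
7 trucks × 500 kg = 3500 kg; used 2778 kg; unused 722 kg.

722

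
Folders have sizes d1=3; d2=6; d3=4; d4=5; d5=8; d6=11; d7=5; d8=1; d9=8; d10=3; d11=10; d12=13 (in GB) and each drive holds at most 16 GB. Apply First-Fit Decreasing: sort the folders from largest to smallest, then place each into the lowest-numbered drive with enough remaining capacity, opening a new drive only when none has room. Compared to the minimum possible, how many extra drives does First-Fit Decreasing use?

First-Fit Decreasing: [13,3] [11,5] [10,6] [8,8] [5,4,3,1] → 5 drives.
Total size 77 GB; any packing needs at least ⌈77/16⌉ = 5 drives.
So 5 is already optimal.

0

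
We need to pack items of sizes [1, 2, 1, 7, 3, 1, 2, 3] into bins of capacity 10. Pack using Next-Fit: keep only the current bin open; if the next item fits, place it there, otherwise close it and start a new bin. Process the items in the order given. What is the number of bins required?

bin 1: place 1, 9 left
bin 1: place 2, 7 left
bin 1: place 1, 6 left
bin 2: place 7, 3 left
bin 2: place 3, 0 left
bin 3: place 1, 9 left
bin 3: place 2, 7 left
bin 3: place 3, 4 left

3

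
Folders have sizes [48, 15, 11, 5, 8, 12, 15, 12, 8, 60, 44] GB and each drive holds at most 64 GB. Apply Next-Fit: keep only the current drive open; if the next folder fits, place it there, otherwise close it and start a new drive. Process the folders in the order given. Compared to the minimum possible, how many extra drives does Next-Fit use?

Next-Fit: [48,15] [11,5,8,12,15,12] [8] [60] [44] → 5 drives.
Total size 238 GB; any packing needs at least ⌈238/64⌉ = 4 drives.
An optimal packing achieves that bound: [60] [48,15] [44,15,5] [12,12,11,8,8] → 4 drives.
Excess: 5 − 4 = 1.

1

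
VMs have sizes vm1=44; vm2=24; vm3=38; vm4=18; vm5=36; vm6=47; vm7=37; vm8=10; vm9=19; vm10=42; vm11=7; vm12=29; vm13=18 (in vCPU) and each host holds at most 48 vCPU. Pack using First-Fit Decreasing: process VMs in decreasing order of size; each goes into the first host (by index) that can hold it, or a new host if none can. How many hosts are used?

9

Sorted descending: 47, 44, 42, 38, 37, 36, 29, 24, 19, 18, 18, 10, 7.
Put 47 vCPU in host 1; 1 vCPU remain.
Put 44 vCPU in host 2; 4 vCPU remain.
Put 42 vCPU in host 3; 6 vCPU remain.
Put 38 vCPU in host 4; 10 vCPU remain.
Put 37 vCPU in host 5; 11 vCPU remain.
Put 36 vCPU in host 6; 12 vCPU remain.
Put 29 vCPU in host 7; 19 vCPU remain.
Put 24 vCPU in host 8; 24 vCPU remain.
Put 19 vCPU in host 7; 0 vCPU remain.
Put 18 vCPU in host 8; 6 vCPU remain.
Put 18 vCPU in host 9; 30 vCPU remain.
Put 10 vCPU in host 4; 0 vCPU remain.
Put 7 vCPU in host 5; 4 vCPU remain.
Final hosts: [47] [44] [42] [38,10] [37,7] [36] [29,19] [24,18] [18].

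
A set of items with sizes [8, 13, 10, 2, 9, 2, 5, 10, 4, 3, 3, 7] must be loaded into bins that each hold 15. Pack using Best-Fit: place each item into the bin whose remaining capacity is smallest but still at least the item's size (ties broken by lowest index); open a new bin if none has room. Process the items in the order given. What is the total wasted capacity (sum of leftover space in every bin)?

Put 8 in bin 1; 7 remain.
Put 13 in bin 2; 2 remain.
Put 10 in bin 3; 5 remain.
Put 2 in bin 2; 0 remain.
Put 9 in bin 4; 6 remain.
Put 2 in bin 3; 3 remain.
Put 5 in bin 4; 1 remain.
Put 10 in bin 5; 5 remain.
Put 4 in bin 5; 1 remain.
Put 3 in bin 3; 0 remain.
Put 3 in bin 1; 4 remain.
Put 7 in bin 6; 8 remain.
6 bins × 15 = 90; used 76; unused 14.

14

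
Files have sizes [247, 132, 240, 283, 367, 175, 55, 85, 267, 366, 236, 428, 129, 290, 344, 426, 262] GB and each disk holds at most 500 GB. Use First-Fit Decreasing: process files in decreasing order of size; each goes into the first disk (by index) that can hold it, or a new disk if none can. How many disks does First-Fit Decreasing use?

10 disks

Sorted descending: 428, 426, 367, 366, 344, 290, 283, 267, 262, 247, 240, 236, 175, 132, 129, 85, 55.
disk 1: place 428 GB, 72 GB left
disk 2: place 426 GB, 74 GB left
disk 3: place 367 GB, 133 GB left
disk 4: place 366 GB, 134 GB left
disk 5: place 344 GB, 156 GB left
disk 6: place 290 GB, 210 GB left
disk 7: place 283 GB, 217 GB left
disk 8: place 267 GB, 233 GB left
disk 9: place 262 GB, 238 GB left
disk 10: place 247 GB, 253 GB left
disk 10: place 240 GB, 13 GB left
disk 9: place 236 GB, 2 GB left
disk 6: place 175 GB, 35 GB left
disk 3: place 132 GB, 1 GB left
disk 4: place 129 GB, 5 GB left
disk 5: place 85 GB, 71 GB left
disk 1: place 55 GB, 17 GB left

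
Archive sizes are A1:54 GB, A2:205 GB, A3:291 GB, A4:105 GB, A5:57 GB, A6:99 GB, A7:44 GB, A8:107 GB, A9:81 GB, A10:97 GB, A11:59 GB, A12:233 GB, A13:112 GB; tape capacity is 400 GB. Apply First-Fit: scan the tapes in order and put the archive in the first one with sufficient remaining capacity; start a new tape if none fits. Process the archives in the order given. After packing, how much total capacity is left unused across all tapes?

456

Put A1 (54 GB) in tape 1; 346 GB remain.
Put A2 (205 GB) in tape 1; 141 GB remain.
Put A3 (291 GB) in tape 2; 109 GB remain.
Put A4 (105 GB) in tape 1; 36 GB remain.
Put A5 (57 GB) in tape 2; 52 GB remain.
Put A6 (99 GB) in tape 3; 301 GB remain.
Put A7 (44 GB) in tape 2; 8 GB remain.
Put A8 (107 GB) in tape 3; 194 GB remain.
Put A9 (81 GB) in tape 3; 113 GB remain.
Put A10 (97 GB) in tape 3; 16 GB remain.
Put A11 (59 GB) in tape 4; 341 GB remain.
Put A12 (233 GB) in tape 4; 108 GB remain.
Put A13 (112 GB) in tape 5; 288 GB remain.
5 tapes × 400 GB = 2000 GB; used 1544 GB; unused 456 GB.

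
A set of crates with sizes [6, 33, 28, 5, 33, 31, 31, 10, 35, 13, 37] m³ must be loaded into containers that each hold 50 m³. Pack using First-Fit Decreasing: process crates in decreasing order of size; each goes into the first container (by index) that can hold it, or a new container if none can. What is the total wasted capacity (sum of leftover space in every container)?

Sorted descending: 37, 35, 33, 33, 31, 31, 28, 13, 10, 6, 5.
Put 37 m³ in container 1; 13 m³ remain.
Put 35 m³ in container 2; 15 m³ remain.
Put 33 m³ in container 3; 17 m³ remain.
Put 33 m³ in container 4; 17 m³ remain.
Put 31 m³ in container 5; 19 m³ remain.
Put 31 m³ in container 6; 19 m³ remain.
Put 28 m³ in container 7; 22 m³ remain.
Put 13 m³ in container 1; 0 m³ remain.
Put 10 m³ in container 2; 5 m³ remain.
Put 6 m³ in container 3; 11 m³ remain.
Put 5 m³ in container 2; 0 m³ remain.
7 containers × 50 m³ = 350 m³; used 262 m³; unused 88 m³.

88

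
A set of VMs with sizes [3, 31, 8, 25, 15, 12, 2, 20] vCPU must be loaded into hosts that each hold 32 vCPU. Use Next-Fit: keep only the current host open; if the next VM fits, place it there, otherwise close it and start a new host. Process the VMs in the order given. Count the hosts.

3 vCPU → host 1 (remaining 29 vCPU)
31 vCPU → host 2 (remaining 1 vCPU)
8 vCPU → host 3 (remaining 24 vCPU)
25 vCPU → host 4 (remaining 7 vCPU)
15 vCPU → host 5 (remaining 17 vCPU)
12 vCPU → host 5 (remaining 5 vCPU)
2 vCPU → host 5 (remaining 3 vCPU)
20 vCPU → host 6 (remaining 12 vCPU)

6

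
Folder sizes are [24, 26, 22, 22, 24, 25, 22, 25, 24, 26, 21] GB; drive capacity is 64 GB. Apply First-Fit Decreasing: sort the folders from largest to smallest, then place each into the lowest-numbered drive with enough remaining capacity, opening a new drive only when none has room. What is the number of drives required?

6 drives

Sorted descending: 26, 26, 25, 25, 24, 24, 24, 22, 22, 22, 21.
26 GB → drive 1 (remaining 38 GB)
26 GB → drive 1 (remaining 12 GB)
25 GB → drive 2 (remaining 39 GB)
25 GB → drive 2 (remaining 14 GB)
24 GB → drive 3 (remaining 40 GB)
24 GB → drive 3 (remaining 16 GB)
24 GB → drive 4 (remaining 40 GB)
22 GB → drive 4 (remaining 18 GB)
22 GB → drive 5 (remaining 42 GB)
22 GB → drive 5 (remaining 20 GB)
21 GB → drive 6 (remaining 43 GB)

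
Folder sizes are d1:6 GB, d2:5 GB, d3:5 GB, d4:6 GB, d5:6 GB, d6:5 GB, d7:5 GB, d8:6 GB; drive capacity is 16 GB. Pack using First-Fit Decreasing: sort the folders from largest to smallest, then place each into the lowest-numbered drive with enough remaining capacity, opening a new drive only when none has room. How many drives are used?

4 drives

Sorted descending: 6, 6, 6, 6, 5, 5, 5, 5.
6 GB → drive 1 (remaining 10 GB)
6 GB → drive 1 (remaining 4 GB)
6 GB → drive 2 (remaining 10 GB)
6 GB → drive 2 (remaining 4 GB)
5 GB → drive 3 (remaining 11 GB)
5 GB → drive 3 (remaining 6 GB)
5 GB → drive 3 (remaining 1 GB)
5 GB → drive 4 (remaining 11 GB)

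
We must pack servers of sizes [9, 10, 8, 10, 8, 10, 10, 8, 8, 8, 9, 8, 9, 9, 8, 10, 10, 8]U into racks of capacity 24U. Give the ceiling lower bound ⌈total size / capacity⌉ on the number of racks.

Total size = 9 + 10 + 8 + 10 + 8 + 10 + 10 + 8 + 8 + 8 + 9 + 8 + 9 + 9 + 8 + 10 + 10 + 8 = 160U.
⌈160 / 24⌉ = 7.

7 racks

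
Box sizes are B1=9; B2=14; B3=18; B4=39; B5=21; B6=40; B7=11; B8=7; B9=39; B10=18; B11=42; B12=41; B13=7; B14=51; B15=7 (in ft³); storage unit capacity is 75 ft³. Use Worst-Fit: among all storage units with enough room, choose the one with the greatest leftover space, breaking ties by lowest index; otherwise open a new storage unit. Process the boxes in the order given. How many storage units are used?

7 storage units

storage unit 1: place B1 (9 ft³), 66 ft³ left
storage unit 1: place B2 (14 ft³), 52 ft³ left
storage unit 1: place B3 (18 ft³), 34 ft³ left
storage unit 2: place B4 (39 ft³), 36 ft³ left
storage unit 2: place B5 (21 ft³), 15 ft³ left
storage unit 3: place B6 (40 ft³), 35 ft³ left
storage unit 3: place B7 (11 ft³), 24 ft³ left
storage unit 1: place B8 (7 ft³), 27 ft³ left
storage unit 4: place B9 (39 ft³), 36 ft³ left
storage unit 4: place B10 (18 ft³), 18 ft³ left
storage unit 5: place B11 (42 ft³), 33 ft³ left
storage unit 6: place B12 (41 ft³), 34 ft³ left
storage unit 6: place B13 (7 ft³), 27 ft³ left
storage unit 7: place B14 (51 ft³), 24 ft³ left
storage unit 5: place B15 (7 ft³), 26 ft³ left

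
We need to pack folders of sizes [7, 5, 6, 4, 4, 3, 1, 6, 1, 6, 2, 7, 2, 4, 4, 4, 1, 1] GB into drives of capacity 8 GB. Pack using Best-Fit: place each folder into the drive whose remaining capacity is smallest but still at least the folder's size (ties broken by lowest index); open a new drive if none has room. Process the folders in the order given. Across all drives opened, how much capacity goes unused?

drive 1: place 7 GB, 1 GB left
drive 2: place 5 GB, 3 GB left
drive 3: place 6 GB, 2 GB left
drive 4: place 4 GB, 4 GB left
drive 4: place 4 GB, 0 GB left
drive 2: place 3 GB, 0 GB left
drive 1: place 1 GB, 0 GB left
drive 5: place 6 GB, 2 GB left
drive 3: place 1 GB, 1 GB left
drive 6: place 6 GB, 2 GB left
drive 5: place 2 GB, 0 GB left
drive 7: place 7 GB, 1 GB left
drive 6: place 2 GB, 0 GB left
drive 8: place 4 GB, 4 GB left
drive 8: place 4 GB, 0 GB left
drive 9: place 4 GB, 4 GB left
drive 3: place 1 GB, 0 GB left
drive 7: place 1 GB, 0 GB left
9 drives × 8 GB = 72 GB; used 68 GB; unused 4 GB.

4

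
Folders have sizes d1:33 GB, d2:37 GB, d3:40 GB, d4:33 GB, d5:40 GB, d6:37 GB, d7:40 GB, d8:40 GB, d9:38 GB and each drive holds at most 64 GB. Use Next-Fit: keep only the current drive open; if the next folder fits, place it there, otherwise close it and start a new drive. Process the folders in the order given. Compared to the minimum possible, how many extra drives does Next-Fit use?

Next-Fit: [33] [37] [40] [33] [40] [37] [40] [40] [38] → 9 drives.
9 folders exceed 32 GB (half the capacity), and no two of those can share a drive, so at least 9 drives are needed.
So 9 is already optimal.

0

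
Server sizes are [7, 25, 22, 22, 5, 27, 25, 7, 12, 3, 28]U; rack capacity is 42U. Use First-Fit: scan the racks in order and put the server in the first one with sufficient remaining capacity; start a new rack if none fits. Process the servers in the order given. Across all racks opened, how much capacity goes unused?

69

7U → rack 1 (remaining 35U)
25U → rack 1 (remaining 10U)
22U → rack 2 (remaining 20U)
22U → rack 3 (remaining 20U)
5U → rack 1 (remaining 5U)
27U → rack 4 (remaining 15U)
25U → rack 5 (remaining 17U)
7U → rack 2 (remaining 13U)
12U → rack 2 (remaining 1U)
3U → rack 1 (remaining 2U)
28U → rack 6 (remaining 14U)
6 racks × 42U = 252U; used 183U; unused 69U.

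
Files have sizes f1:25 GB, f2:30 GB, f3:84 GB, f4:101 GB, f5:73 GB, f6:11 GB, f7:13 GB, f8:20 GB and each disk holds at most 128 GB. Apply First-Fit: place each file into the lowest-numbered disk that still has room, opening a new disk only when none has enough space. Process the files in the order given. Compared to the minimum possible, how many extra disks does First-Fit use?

First-Fit: [25,30,73] [84,11,13,20] [101] → 3 disks.
Total size 357 GB; any packing needs at least ⌈357/128⌉ = 3 disks.
So 3 is already optimal.

0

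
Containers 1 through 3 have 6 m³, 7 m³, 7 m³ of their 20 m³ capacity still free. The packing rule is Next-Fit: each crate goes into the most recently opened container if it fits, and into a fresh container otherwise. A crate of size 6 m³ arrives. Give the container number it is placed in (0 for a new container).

Next-Fit only looks at container 3, which has 7 m³ free.
6 m³ fits there.

3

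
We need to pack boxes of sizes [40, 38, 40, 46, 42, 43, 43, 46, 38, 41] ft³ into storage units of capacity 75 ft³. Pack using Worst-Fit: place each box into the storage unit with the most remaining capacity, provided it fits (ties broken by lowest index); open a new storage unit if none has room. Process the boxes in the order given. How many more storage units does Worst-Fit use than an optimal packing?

Worst-Fit: [40] [38] [40] [46] [42] [43] [43] [46] [38] [41] → 10 storage units.
10 boxes exceed 37.5 ft³ (half the capacity), and no two of those can share a storage unit, so at least 10 storage units are needed.
So 10 is already optimal.

0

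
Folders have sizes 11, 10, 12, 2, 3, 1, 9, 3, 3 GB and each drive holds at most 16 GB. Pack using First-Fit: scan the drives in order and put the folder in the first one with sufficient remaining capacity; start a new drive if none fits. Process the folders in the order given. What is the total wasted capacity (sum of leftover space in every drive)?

11 GB → drive 1 (remaining 5 GB)
10 GB → drive 2 (remaining 6 GB)
12 GB → drive 3 (remaining 4 GB)
2 GB → drive 1 (remaining 3 GB)
3 GB → drive 1 (remaining 0 GB)
1 GB → drive 2 (remaining 5 GB)
9 GB → drive 4 (remaining 7 GB)
3 GB → drive 2 (remaining 2 GB)
3 GB → drive 3 (remaining 1 GB)
4 drives × 16 GB = 64 GB; used 54 GB; unused 10 GB.

10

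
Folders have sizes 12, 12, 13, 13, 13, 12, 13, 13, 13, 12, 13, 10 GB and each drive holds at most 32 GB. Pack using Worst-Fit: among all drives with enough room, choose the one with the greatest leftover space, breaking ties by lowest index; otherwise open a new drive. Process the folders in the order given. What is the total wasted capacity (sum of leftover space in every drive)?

43

drive 1: place 12 GB, 20 GB left
drive 1: place 12 GB, 8 GB left
drive 2: place 13 GB, 19 GB left
drive 2: place 13 GB, 6 GB left
drive 3: place 13 GB, 19 GB left
drive 3: place 12 GB, 7 GB left
drive 4: place 13 GB, 19 GB left
drive 4: place 13 GB, 6 GB left
drive 5: place 13 GB, 19 GB left
drive 5: place 12 GB, 7 GB left
drive 6: place 13 GB, 19 GB left
drive 6: place 10 GB, 9 GB left
6 drives × 32 GB = 192 GB; used 149 GB; unused 43 GB.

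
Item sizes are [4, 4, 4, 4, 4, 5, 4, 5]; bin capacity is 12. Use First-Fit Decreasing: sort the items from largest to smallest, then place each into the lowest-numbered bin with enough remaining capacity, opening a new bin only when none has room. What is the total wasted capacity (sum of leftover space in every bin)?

2

Sorted descending: 5, 5, 4, 4, 4, 4, 4, 4.
5 → bin 1 (remaining 7)
5 → bin 1 (remaining 2)
4 → bin 2 (remaining 8)
4 → bin 2 (remaining 4)
4 → bin 2 (remaining 0)
4 → bin 3 (remaining 8)
4 → bin 3 (remaining 4)
4 → bin 3 (remaining 0)
3 bins × 12 = 36; used 34; unused 2.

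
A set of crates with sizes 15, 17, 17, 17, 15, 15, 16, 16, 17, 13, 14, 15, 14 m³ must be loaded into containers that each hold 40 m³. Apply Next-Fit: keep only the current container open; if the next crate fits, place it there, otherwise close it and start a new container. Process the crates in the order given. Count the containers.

container 1: place 15 m³, 25 m³ left
container 1: place 17 m³, 8 m³ left
container 2: place 17 m³, 23 m³ left
container 2: place 17 m³, 6 m³ left
container 3: place 15 m³, 25 m³ left
container 3: place 15 m³, 10 m³ left
container 4: place 16 m³, 24 m³ left
container 4: place 16 m³, 8 m³ left
container 5: place 17 m³, 23 m³ left
container 5: place 13 m³, 10 m³ left
container 6: place 14 m³, 26 m³ left
container 6: place 15 m³, 11 m³ left
container 7: place 14 m³, 26 m³ left
Final containers: [15,17] [17,17] [15,15] [16,16] [17,13] [14,15] [14].

7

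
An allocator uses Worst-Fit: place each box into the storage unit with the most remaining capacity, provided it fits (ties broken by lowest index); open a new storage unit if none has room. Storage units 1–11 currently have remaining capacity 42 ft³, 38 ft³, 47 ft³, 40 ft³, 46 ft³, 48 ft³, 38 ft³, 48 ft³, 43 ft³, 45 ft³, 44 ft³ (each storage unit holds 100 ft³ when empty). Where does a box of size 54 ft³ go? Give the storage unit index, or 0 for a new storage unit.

0

No storage unit has ≥ 54 ft³ free, so a new storage unit is opened.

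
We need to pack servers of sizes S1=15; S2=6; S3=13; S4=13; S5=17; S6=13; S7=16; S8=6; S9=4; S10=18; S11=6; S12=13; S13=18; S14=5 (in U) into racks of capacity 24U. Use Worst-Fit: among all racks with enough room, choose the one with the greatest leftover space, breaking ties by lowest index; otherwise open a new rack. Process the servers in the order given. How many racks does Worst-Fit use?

9

Put S1 (15U) in rack 1; 9U remain.
Put S2 (6U) in rack 1; 3U remain.
Put S3 (13U) in rack 2; 11U remain.
Put S4 (13U) in rack 3; 11U remain.
Put S5 (17U) in rack 4; 7U remain.
Put S6 (13U) in rack 5; 11U remain.
Put S7 (16U) in rack 6; 8U remain.
Put S8 (6U) in rack 2; 5U remain.
Put S9 (4U) in rack 3; 7U remain.
Put S10 (18U) in rack 7; 6U remain.
Put S11 (6U) in rack 5; 5U remain.
Put S12 (13U) in rack 8; 11U remain.
Put S13 (18U) in rack 9; 6U remain.
Put S14 (5U) in rack 8; 6U remain.
Final racks: [15,6] [13,6] [13,4] [17] [13,6] [16] [18] [13,5] [18].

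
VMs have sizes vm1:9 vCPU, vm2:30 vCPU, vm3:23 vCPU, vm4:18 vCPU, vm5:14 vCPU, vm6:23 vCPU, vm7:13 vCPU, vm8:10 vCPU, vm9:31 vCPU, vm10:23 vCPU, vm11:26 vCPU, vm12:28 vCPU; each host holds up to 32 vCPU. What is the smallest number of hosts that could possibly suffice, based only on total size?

8

Total size = 9 + 30 + 23 + 18 + 14 + 23 + 13 + 10 + 31 + 23 + 26 + 28 = 248 vCPU.
⌈248 / 32⌉ = 8.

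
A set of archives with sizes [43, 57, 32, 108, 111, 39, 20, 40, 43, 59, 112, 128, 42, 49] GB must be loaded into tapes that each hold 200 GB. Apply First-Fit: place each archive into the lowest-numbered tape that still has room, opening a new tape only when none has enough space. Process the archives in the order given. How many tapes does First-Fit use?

5

Put 43 GB in tape 1; 157 GB remain.
Put 57 GB in tape 1; 100 GB remain.
Put 32 GB in tape 1; 68 GB remain.
Put 108 GB in tape 2; 92 GB remain.
Put 111 GB in tape 3; 89 GB remain.
Put 39 GB in tape 1; 29 GB remain.
Put 20 GB in tape 1; 9 GB remain.
Put 40 GB in tape 2; 52 GB remain.
Put 43 GB in tape 2; 9 GB remain.
Put 59 GB in tape 3; 30 GB remain.
Put 112 GB in tape 4; 88 GB remain.
Put 128 GB in tape 5; 72 GB remain.
Put 42 GB in tape 4; 46 GB remain.
Put 49 GB in tape 5; 23 GB remain.
Final tapes: [43,57,32,39,20] [108,40,43] [111,59] [112,42] [128,49].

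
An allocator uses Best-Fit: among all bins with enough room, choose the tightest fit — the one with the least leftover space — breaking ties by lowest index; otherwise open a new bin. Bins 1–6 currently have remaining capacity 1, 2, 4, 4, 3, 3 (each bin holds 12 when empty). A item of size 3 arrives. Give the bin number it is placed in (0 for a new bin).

Bins with room: bin 3 (4), bin 4 (4), bin 5 (3), bin 6 (3).
Tightest fit is bin 5 with 3 free.

5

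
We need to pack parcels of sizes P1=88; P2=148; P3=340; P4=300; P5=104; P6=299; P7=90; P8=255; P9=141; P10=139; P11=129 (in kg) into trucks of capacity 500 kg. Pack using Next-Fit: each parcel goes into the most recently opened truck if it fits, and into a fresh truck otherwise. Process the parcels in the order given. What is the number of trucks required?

6

Put P1 (88 kg) in truck 1; 412 kg remain.
Put P2 (148 kg) in truck 1; 264 kg remain.
Put P3 (340 kg) in truck 2; 160 kg remain.
Put P4 (300 kg) in truck 3; 200 kg remain.
Put P5 (104 kg) in truck 3; 96 kg remain.
Put P6 (299 kg) in truck 4; 201 kg remain.
Put P7 (90 kg) in truck 4; 111 kg remain.
Put P8 (255 kg) in truck 5; 245 kg remain.
Put P9 (141 kg) in truck 5; 104 kg remain.
Put P10 (139 kg) in truck 6; 361 kg remain.
Put P11 (129 kg) in truck 6; 232 kg remain.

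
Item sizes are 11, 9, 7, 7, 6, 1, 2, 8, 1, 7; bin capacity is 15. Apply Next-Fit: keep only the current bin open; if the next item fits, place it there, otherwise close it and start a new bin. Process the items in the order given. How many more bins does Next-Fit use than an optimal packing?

2

Next-Fit: [11] [9] [7,7] [6,1,2] [8,1] [7] → 6 bins.
Total size 59; any packing needs at least ⌈59/15⌉ = 4 bins.
An optimal packing achieves that bound: [11,2,1,1] [9,6] [8,7] [7,7] → 4 bins.
Excess: 6 − 4 = 2.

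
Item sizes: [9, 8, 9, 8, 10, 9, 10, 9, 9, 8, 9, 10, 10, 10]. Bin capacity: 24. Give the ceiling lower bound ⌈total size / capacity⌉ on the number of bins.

Total size = 9 + 8 + 9 + 8 + 10 + 9 + 10 + 9 + 9 + 8 + 9 + 10 + 10 + 10 = 128.
⌈128 / 24⌉ = 6.

6 bins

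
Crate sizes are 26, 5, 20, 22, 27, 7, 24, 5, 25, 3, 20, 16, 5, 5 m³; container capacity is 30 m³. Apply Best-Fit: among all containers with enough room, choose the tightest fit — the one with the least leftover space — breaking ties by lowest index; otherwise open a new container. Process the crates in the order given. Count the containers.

26 m³ → container 1 (remaining 4 m³)
5 m³ → container 2 (remaining 25 m³)
20 m³ → container 2 (remaining 5 m³)
22 m³ → container 3 (remaining 8 m³)
27 m³ → container 4 (remaining 3 m³)
7 m³ → container 3 (remaining 1 m³)
24 m³ → container 5 (remaining 6 m³)
5 m³ → container 2 (remaining 0 m³)
25 m³ → container 6 (remaining 5 m³)
3 m³ → container 4 (remaining 0 m³)
20 m³ → container 7 (remaining 10 m³)
16 m³ → container 8 (remaining 14 m³)
5 m³ → container 6 (remaining 0 m³)
5 m³ → container 5 (remaining 1 m³)
Final containers: [26] [5,20,5] [22,7] [27,3] [24,5] [25,5] [20] [16].

8 containers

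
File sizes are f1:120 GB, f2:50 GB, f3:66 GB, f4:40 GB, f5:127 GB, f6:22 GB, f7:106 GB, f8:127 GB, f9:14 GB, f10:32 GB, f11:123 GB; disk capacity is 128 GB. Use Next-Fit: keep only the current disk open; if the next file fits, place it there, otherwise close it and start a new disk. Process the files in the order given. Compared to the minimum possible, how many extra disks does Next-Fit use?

Next-Fit: [120] [50,66] [40] [127] [22,106] [127] [14,32] [123] → 8 disks.
Total size 827 GB; any packing needs at least ⌈827/128⌉ = 7 disks.
An optimal packing achieves that bound: [127] [127] [123] [120] [106,22] [66,50] [40,32,14] → 7 disks.
Excess: 8 − 7 = 1.

1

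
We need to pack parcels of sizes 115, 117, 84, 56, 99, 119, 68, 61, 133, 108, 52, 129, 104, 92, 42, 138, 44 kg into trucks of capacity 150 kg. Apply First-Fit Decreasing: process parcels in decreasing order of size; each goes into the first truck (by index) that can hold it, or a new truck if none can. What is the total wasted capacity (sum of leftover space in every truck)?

239

Sorted descending: 138, 133, 129, 119, 117, 115, 108, 104, 99, 92, 84, 68, 61, 56, 52, 44, 42.
Put 138 kg in truck 1; 12 kg remain.
Put 133 kg in truck 2; 17 kg remain.
Put 129 kg in truck 3; 21 kg remain.
Put 119 kg in truck 4; 31 kg remain.
Put 117 kg in truck 5; 33 kg remain.
Put 115 kg in truck 6; 35 kg remain.
Put 108 kg in truck 7; 42 kg remain.
Put 104 kg in truck 8; 46 kg remain.
Put 99 kg in truck 9; 51 kg remain.
Put 92 kg in truck 10; 58 kg remain.
Put 84 kg in truck 11; 66 kg remain.
Put 68 kg in truck 12; 82 kg remain.
Put 61 kg in truck 11; 5 kg remain.
Put 56 kg in truck 10; 2 kg remain.
Put 52 kg in truck 12; 30 kg remain.
Put 44 kg in truck 8; 2 kg remain.
Put 42 kg in truck 7; 0 kg remain.
12 trucks × 150 kg = 1800 kg; used 1561 kg; unused 239 kg.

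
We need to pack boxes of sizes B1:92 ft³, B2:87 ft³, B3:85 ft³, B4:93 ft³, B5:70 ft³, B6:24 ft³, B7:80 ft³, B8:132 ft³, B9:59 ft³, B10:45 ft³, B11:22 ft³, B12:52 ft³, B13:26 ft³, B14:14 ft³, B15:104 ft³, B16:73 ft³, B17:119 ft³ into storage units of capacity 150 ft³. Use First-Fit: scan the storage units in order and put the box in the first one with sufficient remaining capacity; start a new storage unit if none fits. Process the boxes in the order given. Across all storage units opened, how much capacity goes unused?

storage unit 1: place B1 (92 ft³), 58 ft³ left
storage unit 2: place B2 (87 ft³), 63 ft³ left
storage unit 3: place B3 (85 ft³), 65 ft³ left
storage unit 4: place B4 (93 ft³), 57 ft³ left
storage unit 5: place B5 (70 ft³), 80 ft³ left
storage unit 1: place B6 (24 ft³), 34 ft³ left
storage unit 5: place B7 (80 ft³), 0 ft³ left
storage unit 6: place B8 (132 ft³), 18 ft³ left
storage unit 2: place B9 (59 ft³), 4 ft³ left
storage unit 3: place B10 (45 ft³), 20 ft³ left
storage unit 1: place B11 (22 ft³), 12 ft³ left
storage unit 4: place B12 (52 ft³), 5 ft³ left
storage unit 7: place B13 (26 ft³), 124 ft³ left
storage unit 3: place B14 (14 ft³), 6 ft³ left
storage unit 7: place B15 (104 ft³), 20 ft³ left
storage unit 8: place B16 (73 ft³), 77 ft³ left
storage unit 9: place B17 (119 ft³), 31 ft³ left
9 storage units × 150 ft³ = 1350 ft³; used 1177 ft³; unused 173 ft³.

173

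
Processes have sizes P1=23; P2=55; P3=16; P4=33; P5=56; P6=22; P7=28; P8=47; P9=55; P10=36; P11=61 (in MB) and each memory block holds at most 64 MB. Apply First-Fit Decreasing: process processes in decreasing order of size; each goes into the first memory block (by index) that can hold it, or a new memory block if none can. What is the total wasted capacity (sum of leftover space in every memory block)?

Sorted descending: 61, 56, 55, 55, 47, 36, 33, 28, 23, 22, 16.
61 MB → memory block 1 (remaining 3 MB)
56 MB → memory block 2 (remaining 8 MB)
55 MB → memory block 3 (remaining 9 MB)
55 MB → memory block 4 (remaining 9 MB)
47 MB → memory block 5 (remaining 17 MB)
36 MB → memory block 6 (remaining 28 MB)
33 MB → memory block 7 (remaining 31 MB)
28 MB → memory block 6 (remaining 0 MB)
23 MB → memory block 7 (remaining 8 MB)
22 MB → memory block 8 (remaining 42 MB)
16 MB → memory block 5 (remaining 1 MB)
8 memory blocks × 64 MB = 512 MB; used 432 MB; unused 80 MB.

80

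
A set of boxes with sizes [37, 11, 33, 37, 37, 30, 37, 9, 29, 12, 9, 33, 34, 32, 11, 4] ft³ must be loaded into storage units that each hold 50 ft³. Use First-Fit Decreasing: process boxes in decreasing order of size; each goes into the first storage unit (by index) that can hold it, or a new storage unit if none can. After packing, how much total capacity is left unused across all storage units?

105

Sorted descending: 37, 37, 37, 37, 34, 33, 33, 32, 30, 29, 12, 11, 11, 9, 9, 4.
Put 37 ft³ in storage unit 1; 13 ft³ remain.
Put 37 ft³ in storage unit 2; 13 ft³ remain.
Put 37 ft³ in storage unit 3; 13 ft³ remain.
Put 37 ft³ in storage unit 4; 13 ft³ remain.
Put 34 ft³ in storage unit 5; 16 ft³ remain.
Put 33 ft³ in storage unit 6; 17 ft³ remain.
Put 33 ft³ in storage unit 7; 17 ft³ remain.
Put 32 ft³ in storage unit 8; 18 ft³ remain.
Put 30 ft³ in storage unit 9; 20 ft³ remain.
Put 29 ft³ in storage unit 10; 21 ft³ remain.
Put 12 ft³ in storage unit 1; 1 ft³ remain.
Put 11 ft³ in storage unit 2; 2 ft³ remain.
Put 11 ft³ in storage unit 3; 2 ft³ remain.
Put 9 ft³ in storage unit 4; 4 ft³ remain.
Put 9 ft³ in storage unit 5; 7 ft³ remain.
Put 4 ft³ in storage unit 4; 0 ft³ remain.
10 storage units × 50 ft³ = 500 ft³; used 395 ft³; unused 105 ft³.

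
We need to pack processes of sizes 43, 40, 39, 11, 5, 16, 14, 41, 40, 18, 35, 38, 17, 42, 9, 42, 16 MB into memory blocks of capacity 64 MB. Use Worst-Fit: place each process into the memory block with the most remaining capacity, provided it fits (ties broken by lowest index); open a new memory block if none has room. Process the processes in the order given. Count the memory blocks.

9 memory blocks

Put 43 MB in memory block 1; 21 MB remain.
Put 40 MB in memory block 2; 24 MB remain.
Put 39 MB in memory block 3; 25 MB remain.
Put 11 MB in memory block 3; 14 MB remain.
Put 5 MB in memory block 2; 19 MB remain.
Put 16 MB in memory block 1; 5 MB remain.
Put 14 MB in memory block 2; 5 MB remain.
Put 41 MB in memory block 4; 23 MB remain.
Put 40 MB in memory block 5; 24 MB remain.
Put 18 MB in memory block 5; 6 MB remain.
Put 35 MB in memory block 6; 29 MB remain.
Put 38 MB in memory block 7; 26 MB remain.
Put 17 MB in memory block 6; 12 MB remain.
Put 42 MB in memory block 8; 22 MB remain.
Put 9 MB in memory block 7; 17 MB remain.
Put 42 MB in memory block 9; 22 MB remain.
Put 16 MB in memory block 4; 7 MB remain.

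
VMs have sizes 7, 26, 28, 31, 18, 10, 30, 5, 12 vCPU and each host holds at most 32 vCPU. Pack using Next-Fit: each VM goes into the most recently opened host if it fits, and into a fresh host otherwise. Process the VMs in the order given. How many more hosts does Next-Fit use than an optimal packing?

Next-Fit: [7] [26] [28] [31] [18,10] [30] [5,12] → 7 hosts.
Total size 167 vCPU; any packing needs at least ⌈167/32⌉ = 6 hosts.
An optimal packing achieves that bound: [31] [30] [28] [26,5] [18,12] [10,7] → 6 hosts.
Excess: 7 − 6 = 1.

1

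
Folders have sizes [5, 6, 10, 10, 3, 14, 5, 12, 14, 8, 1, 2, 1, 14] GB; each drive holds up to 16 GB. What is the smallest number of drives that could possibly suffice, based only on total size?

7 drives

Total size = 5 + 6 + 10 + 10 + 3 + 14 + 5 + 12 + 14 + 8 + 1 + 2 + 1 + 14 = 105 GB.
⌈105 / 16⌉ = 7.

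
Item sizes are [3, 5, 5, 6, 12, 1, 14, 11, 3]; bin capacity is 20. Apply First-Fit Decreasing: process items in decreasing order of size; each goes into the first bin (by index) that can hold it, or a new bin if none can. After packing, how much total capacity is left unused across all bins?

Sorted descending: 14, 12, 11, 6, 5, 5, 3, 3, 1.
bin 1: place 14, 6 left
bin 2: place 12, 8 left
bin 3: place 11, 9 left
bin 1: place 6, 0 left
bin 2: place 5, 3 left
bin 3: place 5, 4 left
bin 2: place 3, 0 left
bin 3: place 3, 1 left
bin 3: place 1, 0 left
3 bins × 20 = 60; used 60; unused 0.

0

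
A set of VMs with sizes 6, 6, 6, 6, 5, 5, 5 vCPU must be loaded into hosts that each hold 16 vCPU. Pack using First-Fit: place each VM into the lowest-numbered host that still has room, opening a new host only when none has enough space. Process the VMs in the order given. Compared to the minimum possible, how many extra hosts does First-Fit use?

0

First-Fit: [6,6] [6,6] [5,5,5] → 3 hosts.
Total size 39 vCPU; any packing needs at least ⌈39/16⌉ = 3 hosts.
So 3 is already optimal.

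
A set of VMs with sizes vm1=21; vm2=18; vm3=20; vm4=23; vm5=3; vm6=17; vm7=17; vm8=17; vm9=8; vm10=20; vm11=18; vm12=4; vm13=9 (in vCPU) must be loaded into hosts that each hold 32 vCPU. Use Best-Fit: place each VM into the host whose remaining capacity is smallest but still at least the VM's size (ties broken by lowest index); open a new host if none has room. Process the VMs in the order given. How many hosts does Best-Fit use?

host 1: place vm1 (21 vCPU), 11 vCPU left
host 2: place vm2 (18 vCPU), 14 vCPU left
host 3: place vm3 (20 vCPU), 12 vCPU left
host 4: place vm4 (23 vCPU), 9 vCPU left
host 4: place vm5 (3 vCPU), 6 vCPU left
host 5: place vm6 (17 vCPU), 15 vCPU left
host 6: place vm7 (17 vCPU), 15 vCPU left
host 7: place vm8 (17 vCPU), 15 vCPU left
host 1: place vm9 (8 vCPU), 3 vCPU left
host 8: place vm10 (20 vCPU), 12 vCPU left
host 9: place vm11 (18 vCPU), 14 vCPU left
host 4: place vm12 (4 vCPU), 2 vCPU left
host 3: place vm13 (9 vCPU), 3 vCPU left
Final hosts: [21,8] [18] [20,9] [23,3,4] [17] [17] [17] [20] [18].

9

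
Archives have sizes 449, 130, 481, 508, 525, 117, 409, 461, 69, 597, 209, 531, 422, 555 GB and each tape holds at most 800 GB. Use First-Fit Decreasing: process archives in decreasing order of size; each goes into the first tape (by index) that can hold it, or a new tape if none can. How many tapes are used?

10 tapes

Sorted descending: 597, 555, 531, 525, 508, 481, 461, 449, 422, 409, 209, 130, 117, 69.
tape 1: place 597 GB, 203 GB left
tape 2: place 555 GB, 245 GB left
tape 3: place 531 GB, 269 GB left
tape 4: place 525 GB, 275 GB left
tape 5: place 508 GB, 292 GB left
tape 6: place 481 GB, 319 GB left
tape 7: place 461 GB, 339 GB left
tape 8: place 449 GB, 351 GB left
tape 9: place 422 GB, 378 GB left
tape 10: place 409 GB, 391 GB left
tape 2: place 209 GB, 36 GB left
tape 1: place 130 GB, 73 GB left
tape 3: place 117 GB, 152 GB left
tape 1: place 69 GB, 4 GB left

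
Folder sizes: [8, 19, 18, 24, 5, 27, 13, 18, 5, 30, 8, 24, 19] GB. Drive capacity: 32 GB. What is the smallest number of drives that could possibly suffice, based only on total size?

7

Total size = 8 + 19 + 18 + 24 + 5 + 27 + 13 + 18 + 5 + 30 + 8 + 24 + 19 = 218 GB.
⌈218 / 32⌉ = 7.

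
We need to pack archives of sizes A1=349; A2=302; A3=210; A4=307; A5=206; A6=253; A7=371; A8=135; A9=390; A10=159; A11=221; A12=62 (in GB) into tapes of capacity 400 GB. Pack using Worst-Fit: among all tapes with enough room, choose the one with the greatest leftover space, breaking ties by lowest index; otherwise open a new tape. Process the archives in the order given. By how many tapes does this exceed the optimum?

Worst-Fit: [349] [302] [210,159] [307] [206,135] [253] [371] [390] [221,62] → 9 tapes.
9 archives exceed 200 GB (half the capacity), and no two of those can share a tape, so at least 9 tapes are needed.
So 9 is already optimal.

0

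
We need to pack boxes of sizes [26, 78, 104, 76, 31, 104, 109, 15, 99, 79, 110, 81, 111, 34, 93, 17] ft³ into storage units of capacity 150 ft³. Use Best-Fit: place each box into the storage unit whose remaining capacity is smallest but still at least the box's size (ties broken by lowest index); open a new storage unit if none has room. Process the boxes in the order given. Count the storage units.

11 storage units

storage unit 1: place 26 ft³, 124 ft³ left
storage unit 1: place 78 ft³, 46 ft³ left
storage unit 2: place 104 ft³, 46 ft³ left
storage unit 3: place 76 ft³, 74 ft³ left
storage unit 1: place 31 ft³, 15 ft³ left
storage unit 4: place 104 ft³, 46 ft³ left
storage unit 5: place 109 ft³, 41 ft³ left
storage unit 1: place 15 ft³, 0 ft³ left
storage unit 6: place 99 ft³, 51 ft³ left
storage unit 7: place 79 ft³, 71 ft³ left
storage unit 8: place 110 ft³, 40 ft³ left
storage unit 9: place 81 ft³, 69 ft³ left
storage unit 10: place 111 ft³, 39 ft³ left
storage unit 10: place 34 ft³, 5 ft³ left
storage unit 11: place 93 ft³, 57 ft³ left
storage unit 8: place 17 ft³, 23 ft³ left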